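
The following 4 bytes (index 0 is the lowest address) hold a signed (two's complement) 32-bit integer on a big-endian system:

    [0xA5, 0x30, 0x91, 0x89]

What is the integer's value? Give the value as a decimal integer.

Big-endian: lowest address holds the most-significant byte.
The bytes are already most-significant first: 0xA5309189.
Top bit is set, so as a signed 32-bit value this is 0xA5309189 − 2^32 = -1523543671.

-1523543671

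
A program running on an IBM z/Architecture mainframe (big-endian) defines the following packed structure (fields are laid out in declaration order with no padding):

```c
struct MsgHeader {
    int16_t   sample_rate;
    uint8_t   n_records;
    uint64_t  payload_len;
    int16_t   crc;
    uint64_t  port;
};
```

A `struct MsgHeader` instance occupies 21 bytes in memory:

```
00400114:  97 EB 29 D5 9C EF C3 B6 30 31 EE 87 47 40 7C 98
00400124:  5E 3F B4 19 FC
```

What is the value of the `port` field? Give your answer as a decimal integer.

`port` follows `sample_rate` (2 B), `n_records` (1 B), `payload_len` (8 B), `crc` (2 B), so it starts at offset 2 + 1 + 8 + 2 = 13 and occupies 8 bytes.
Bytes at offsets 13..20: 40 7C 98 5E 3F B4 19 FC.
In big-endian order the high byte comes first in memory.
The bytes are already most-significant first: 0x407C985E3FB419FC.
0x407C985E3FB419FC = 4646756446102624764.

4646756446102624764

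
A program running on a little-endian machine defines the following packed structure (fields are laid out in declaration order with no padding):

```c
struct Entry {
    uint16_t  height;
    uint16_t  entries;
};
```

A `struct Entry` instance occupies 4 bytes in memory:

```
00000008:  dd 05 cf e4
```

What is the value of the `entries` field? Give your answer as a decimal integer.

58575

`entries` follows `height` (2 bytes), so it starts at byte offset 2 and occupies 2 bytes.
Bytes at offsets 2..3: CF E4.
Little-endian stores the least-significant byte at the lowest address.
Reassemble most-significant byte first: E4 CF → 0xE4CF.
0xE4CF = 58575.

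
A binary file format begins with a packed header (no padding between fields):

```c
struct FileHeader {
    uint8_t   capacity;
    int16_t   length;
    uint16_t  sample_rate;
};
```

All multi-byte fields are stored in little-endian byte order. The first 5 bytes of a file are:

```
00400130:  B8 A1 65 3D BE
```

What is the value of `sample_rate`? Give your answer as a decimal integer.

`sample_rate` follows `capacity` (1 B), `length` (2 B), so it starts at offset 1 + 2 = 3 and occupies 2 bytes.
Bytes at offsets 3..4: 3D BE.
Little-endian stores the least-significant byte at the lowest address.
Reassemble most-significant byte first: BE 3D → 0xBE3D.
0xBE3D = 48701.

48701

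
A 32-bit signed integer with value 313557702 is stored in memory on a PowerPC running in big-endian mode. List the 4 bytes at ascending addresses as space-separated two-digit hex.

12 B0 82 C6

313557702 in hexadecimal, padded to 32 bits, is 0x12B082C6.
Split into bytes (most-significant first): 12 B0 82 C6.
Big-endian: lowest address holds the most-significant byte.
So the memory order matches the most-significant-first order: 12 B0 82 C6.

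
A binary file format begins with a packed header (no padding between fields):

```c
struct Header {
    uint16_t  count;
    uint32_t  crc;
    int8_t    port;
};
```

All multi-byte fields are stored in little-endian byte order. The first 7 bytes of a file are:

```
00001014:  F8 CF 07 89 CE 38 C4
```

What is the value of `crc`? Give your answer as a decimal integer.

953059591

`crc` follows `count` (2 bytes), so it starts at byte offset 2 and occupies 4 bytes.
Bytes at offsets 2..5: 07 89 CE 38.
Little-endian: lowest address holds the least-significant byte.
Reassemble most-significant byte first: 38 CE 89 07 → 0x38CE8907.
0x38CE8907 = 953059591.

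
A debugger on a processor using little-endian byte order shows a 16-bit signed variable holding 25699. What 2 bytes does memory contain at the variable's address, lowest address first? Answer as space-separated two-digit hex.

63 64

25699 in hexadecimal, padded to 16 bits, is 0x6463.
Split into bytes (most-significant first): 64 63.
Little-endian stores the least-significant byte at the lowest address.
So at ascending addresses the bytes are 63 64.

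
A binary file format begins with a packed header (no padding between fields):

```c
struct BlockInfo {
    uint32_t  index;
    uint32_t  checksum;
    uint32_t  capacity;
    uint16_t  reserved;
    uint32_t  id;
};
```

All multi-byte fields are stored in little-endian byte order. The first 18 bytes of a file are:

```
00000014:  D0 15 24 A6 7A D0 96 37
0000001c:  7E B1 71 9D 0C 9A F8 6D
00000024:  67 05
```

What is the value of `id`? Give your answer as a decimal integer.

90664440

`id` follows `index` (4 B), `checksum` (4 B), `capacity` (4 B), `reserved` (2 B), so it starts at offset 4 + 4 + 4 + 2 = 14 and occupies 4 bytes.
Bytes at offsets 14..17: F8 6D 67 05.
Little-endian: lowest address holds the least-significant byte.
Reassemble most-significant byte first: 05 67 6D F8 → 0x05676DF8.
0x05676DF8 = 90664440.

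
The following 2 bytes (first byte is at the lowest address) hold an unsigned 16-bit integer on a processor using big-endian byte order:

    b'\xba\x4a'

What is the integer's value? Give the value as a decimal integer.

Big-endian stores the most-significant byte at the lowest address.
The bytes are already most-significant first: 0xBA4A.
0xBA4A = 47690.

47690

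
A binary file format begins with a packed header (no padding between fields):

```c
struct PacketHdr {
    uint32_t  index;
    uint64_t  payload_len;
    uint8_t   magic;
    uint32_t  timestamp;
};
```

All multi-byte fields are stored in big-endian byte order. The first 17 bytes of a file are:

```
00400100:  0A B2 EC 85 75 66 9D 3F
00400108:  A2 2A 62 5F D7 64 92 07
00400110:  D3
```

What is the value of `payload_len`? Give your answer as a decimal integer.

`payload_len` follows `index` (4 bytes), so it starts at byte offset 4 and occupies 8 bytes.
Bytes at offsets 4..11: 75 66 9D 3F A2 2A 62 5F.
Big-endian: lowest address holds the most-significant byte.
The bytes are already most-significant first: 0x75669D3FA22A625F.
0x75669D3FA22A625F = 8459621846691242591.

8459621846691242591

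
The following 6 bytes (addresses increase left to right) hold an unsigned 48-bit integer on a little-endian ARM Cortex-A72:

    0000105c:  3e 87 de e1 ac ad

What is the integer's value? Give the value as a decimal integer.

190958035437374

In little-endian order the low byte comes first in memory.
Reassemble most-significant byte first: AD AC E1 DE 87 3E → 0xADACE1DE873E.
0xADACE1DE873E = 190958035437374.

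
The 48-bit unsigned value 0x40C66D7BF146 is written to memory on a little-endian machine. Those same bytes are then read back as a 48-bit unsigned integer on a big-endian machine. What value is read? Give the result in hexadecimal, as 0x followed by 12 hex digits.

0x46F17B6DC640

Stored little-endian, the bytes at ascending addresses are 46 F1 7B 6D C6 40.
Read back as big-endian, the last byte is least significant, giving 0x46F17B6DC640.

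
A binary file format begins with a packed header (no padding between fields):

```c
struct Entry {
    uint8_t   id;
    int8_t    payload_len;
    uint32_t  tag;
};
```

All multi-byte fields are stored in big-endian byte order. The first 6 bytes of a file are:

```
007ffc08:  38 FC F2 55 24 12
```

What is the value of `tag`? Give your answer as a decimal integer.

`tag` follows `id` (1 B), `payload_len` (1 B), so it starts at offset 1 + 1 = 2 and occupies 4 bytes.
Bytes at offsets 2..5: F2 55 24 12.
In big-endian order the high byte comes first in memory.
The bytes are already most-significant first: 0xF2552412.
0xF2552412 = 4065666066.

4065666066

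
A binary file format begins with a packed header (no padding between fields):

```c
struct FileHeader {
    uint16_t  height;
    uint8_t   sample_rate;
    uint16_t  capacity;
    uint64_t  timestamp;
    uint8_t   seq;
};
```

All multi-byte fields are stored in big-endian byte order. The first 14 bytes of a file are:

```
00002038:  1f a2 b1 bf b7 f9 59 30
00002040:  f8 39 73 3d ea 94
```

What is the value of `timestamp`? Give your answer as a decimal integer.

17967446031045180906

`timestamp` follows `height` (2 B), `sample_rate` (1 B), `capacity` (2 B), so it starts at offset 2 + 1 + 2 = 5 and occupies 8 bytes.
Bytes at offsets 5..12: F9 59 30 F8 39 73 3D EA.
Big-endian stores the most-significant byte at the lowest address.
The bytes are already most-significant first: 0xF95930F839733DEA.
0xF95930F839733DEA = 17967446031045180906.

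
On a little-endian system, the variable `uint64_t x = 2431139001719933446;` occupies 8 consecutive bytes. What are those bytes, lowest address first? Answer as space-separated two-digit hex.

2431139001719933446 in hexadecimal, padded to 64 bits, is 0x21BD240A951D4A06.
Split into bytes (most-significant first): 21 BD 24 0A 95 1D 4A 06.
Little-endian: lowest address holds the least-significant byte.
So at ascending addresses the bytes are 06 4A 1D 95 0A 24 BD 21.

06 4A 1D 95 0A 24 BD 21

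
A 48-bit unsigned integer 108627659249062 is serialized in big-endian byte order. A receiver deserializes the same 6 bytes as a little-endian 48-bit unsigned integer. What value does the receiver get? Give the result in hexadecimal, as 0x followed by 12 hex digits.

108627659249062 in 48-bit hexadecimal is 0x62CBD90AD5A6.
Stored big-endian, the bytes at ascending addresses are 62 CB D9 0A D5 A6.
Read back as little-endian, the first byte is least significant, giving 0xA6D50AD9CB62.

0xA6D50AD9CB62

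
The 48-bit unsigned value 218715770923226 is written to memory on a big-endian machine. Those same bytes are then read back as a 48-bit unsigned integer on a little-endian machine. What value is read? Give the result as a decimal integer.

218715770923226 in 48-bit hexadecimal is 0xC6EBBBD528DA.
Stored big-endian, the bytes at ascending addresses are C6 EB BB D5 28 DA.
Read back as little-endian, the first byte is least significant, giving 0xDA28D5BBEBC6.
0xDA28D5BBEBC6 = 239868919409606.

239868919409606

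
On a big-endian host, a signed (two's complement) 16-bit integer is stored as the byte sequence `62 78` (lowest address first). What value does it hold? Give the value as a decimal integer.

25208

Big-endian stores the most-significant byte at the lowest address.
The bytes are already most-significant first: 0x6278.
0x6278 = 25208.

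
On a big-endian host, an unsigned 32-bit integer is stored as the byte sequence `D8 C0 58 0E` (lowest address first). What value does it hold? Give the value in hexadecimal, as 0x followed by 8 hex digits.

Big-endian: lowest address holds the most-significant byte.
The bytes are already most-significant first: 0xD8C0580E.

0xD8C0580E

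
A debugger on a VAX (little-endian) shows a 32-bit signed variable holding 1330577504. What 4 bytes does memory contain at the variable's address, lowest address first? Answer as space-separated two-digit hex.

60 00 4F 4F

1330577504 in hexadecimal, padded to 32 bits, is 0x4F4F0060.
Split into bytes (most-significant first): 4F 4F 00 60.
Little-endian stores the least-significant byte at the lowest address.
So at ascending addresses the bytes are 60 00 4F 4F.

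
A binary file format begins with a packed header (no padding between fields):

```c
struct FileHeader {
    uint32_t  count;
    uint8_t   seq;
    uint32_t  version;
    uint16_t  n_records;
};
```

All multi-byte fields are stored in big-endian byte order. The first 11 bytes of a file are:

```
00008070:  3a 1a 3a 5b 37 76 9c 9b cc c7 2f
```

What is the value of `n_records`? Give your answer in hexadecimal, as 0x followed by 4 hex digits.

0xC72F

`n_records` follows `count` (4 B), `seq` (1 B), `version` (4 B), so it starts at offset 4 + 1 + 4 = 9 and occupies 2 bytes.
Bytes at offsets 9..10: C7 2F.
Big-endian stores the most-significant byte at the lowest address.
The bytes are already most-significant first: 0xC72F.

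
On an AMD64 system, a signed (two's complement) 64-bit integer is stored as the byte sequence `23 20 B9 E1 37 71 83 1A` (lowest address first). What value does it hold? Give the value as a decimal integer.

1910495151759368227

In little-endian order the low byte comes first in memory.
Reassemble most-significant byte first: 1A 83 71 37 E1 B9 20 23 → 0x1A837137E1B92023.
0x1A837137E1B92023 = 1910495151759368227.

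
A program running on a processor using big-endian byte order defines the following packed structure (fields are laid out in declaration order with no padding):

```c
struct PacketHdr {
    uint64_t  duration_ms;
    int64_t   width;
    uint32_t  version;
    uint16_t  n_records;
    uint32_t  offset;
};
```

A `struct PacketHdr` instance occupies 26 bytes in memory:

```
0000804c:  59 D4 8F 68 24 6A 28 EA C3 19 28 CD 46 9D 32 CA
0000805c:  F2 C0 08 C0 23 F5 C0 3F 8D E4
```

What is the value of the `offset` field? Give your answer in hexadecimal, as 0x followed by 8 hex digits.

0xC03F8DE4

`offset` follows `duration_ms` (8 B), `width` (8 B), `version` (4 B), `n_records` (2 B), so it starts at offset 8 + 8 + 4 + 2 = 22 and occupies 4 bytes.
Bytes at offsets 22..25: C0 3F 8D E4.
In big-endian order the high byte comes first in memory.
The bytes are already most-significant first: 0xC03F8DE4.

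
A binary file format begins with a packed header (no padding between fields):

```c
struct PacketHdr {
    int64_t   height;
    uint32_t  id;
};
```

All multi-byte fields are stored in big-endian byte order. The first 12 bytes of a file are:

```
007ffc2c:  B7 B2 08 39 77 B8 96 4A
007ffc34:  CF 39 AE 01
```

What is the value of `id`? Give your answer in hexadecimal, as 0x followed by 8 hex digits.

`id` follows `height` (8 bytes), so it starts at byte offset 8 and occupies 4 bytes.
Bytes at offsets 8..11: CF 39 AE 01.
Big-endian: lowest address holds the most-significant byte.
The bytes are already most-significant first: 0xCF39AE01.

0xCF39AE01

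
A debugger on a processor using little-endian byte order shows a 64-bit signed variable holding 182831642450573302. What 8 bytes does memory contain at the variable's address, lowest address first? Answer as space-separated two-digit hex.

182831642450573302 in hexadecimal, padded to 64 bits, is 0x02898C68FDF7B7F6.
Split into bytes (most-significant first): 02 89 8C 68 FD F7 B7 F6.
In little-endian order the low byte comes first in memory.
So at ascending addresses the bytes are F6 B7 F7 FD 68 8C 89 02.

F6 B7 F7 FD 68 8C 89 02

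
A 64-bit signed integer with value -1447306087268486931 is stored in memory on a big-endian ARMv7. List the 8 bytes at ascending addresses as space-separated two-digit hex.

EB EA 22 C8 23 19 F0 ED

Two's complement of -1447306087268486931 in 64 bits: 1447306087268486931 = 0x1415DD37DCE60F13; invert → 0xEBEA22C82319F0EC; add 1 → 0xEBEA22C82319F0ED.
Split into bytes (most-significant first): EB EA 22 C8 23 19 F0 ED.
Big-endian stores the most-significant byte at the lowest address.
So the memory order matches the most-significant-first order: EB EA 22 C8 23 19 F0 ED.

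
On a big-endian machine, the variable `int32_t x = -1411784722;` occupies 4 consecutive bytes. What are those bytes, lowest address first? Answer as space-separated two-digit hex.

Two's complement of -1411784722 in 32 bits: 1411784722 = 0x54262012; invert → 0xABD9DFED; add 1 → 0xABD9DFEE.
Split into bytes (most-significant first): AB D9 DF EE.
Big-endian: lowest address holds the most-significant byte.
So the memory order matches the most-significant-first order: AB D9 DF EE.

AB D9 DF EE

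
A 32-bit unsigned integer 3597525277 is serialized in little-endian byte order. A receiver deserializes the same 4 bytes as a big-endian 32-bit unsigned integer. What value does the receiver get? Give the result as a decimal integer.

501312982

3597525277 in 32-bit hexadecimal is 0xD66DE11D.
Stored little-endian, the bytes at ascending addresses are 1D E1 6D D6.
Read back as big-endian, the last byte is least significant, giving 0x1DE16DD6.
0x1DE16DD6 = 501312982.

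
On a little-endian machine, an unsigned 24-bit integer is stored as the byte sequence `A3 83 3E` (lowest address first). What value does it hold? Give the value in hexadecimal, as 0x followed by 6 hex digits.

0x3E83A3

Little-endian: lowest address holds the least-significant byte.
Reassemble most-significant byte first: 3E 83 A3 → 0x3E83A3.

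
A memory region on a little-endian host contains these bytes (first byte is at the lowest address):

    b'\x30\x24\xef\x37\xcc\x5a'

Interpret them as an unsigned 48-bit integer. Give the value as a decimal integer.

Little-endian stores the least-significant byte at the lowest address.
Reassemble most-significant byte first: 5A CC 37 EF 24 30 → 0x5ACC37EF2430.
0x5ACC37EF2430 = 99833158247472.

99833158247472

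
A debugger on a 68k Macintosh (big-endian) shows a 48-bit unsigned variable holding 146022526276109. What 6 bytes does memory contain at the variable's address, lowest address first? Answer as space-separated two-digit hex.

146022526276109 in hexadecimal, padded to 48 bits, is 0x84CE84CED20D.
Split into bytes (most-significant first): 84 CE 84 CE D2 0D.
Big-endian: lowest address holds the most-significant byte.
So the memory order matches the most-significant-first order: 84 CE 84 CE D2 0D.

84 CE 84 CE D2 0D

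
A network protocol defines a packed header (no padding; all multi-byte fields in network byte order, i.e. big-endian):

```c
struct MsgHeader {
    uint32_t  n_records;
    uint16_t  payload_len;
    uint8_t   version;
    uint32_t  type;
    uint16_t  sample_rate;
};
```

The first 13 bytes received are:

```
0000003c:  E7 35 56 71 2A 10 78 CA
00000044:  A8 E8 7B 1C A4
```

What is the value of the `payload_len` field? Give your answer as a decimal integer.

`payload_len` follows `n_records` (4 bytes), so it starts at byte offset 4 and occupies 2 bytes.
Bytes at offsets 4..5: 2A 10.
In big-endian order the high byte comes first in memory.
The bytes are already most-significant first: 0x2A10.
0x2A10 = 10768.

10768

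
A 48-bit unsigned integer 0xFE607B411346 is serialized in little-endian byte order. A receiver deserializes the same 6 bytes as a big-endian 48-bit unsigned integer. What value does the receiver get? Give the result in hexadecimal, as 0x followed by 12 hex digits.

Stored little-endian, the bytes at ascending addresses are 46 13 41 7B 60 FE.
Read back as big-endian, the last byte is least significant, giving 0x4613417B60FE.

0x4613417B60FE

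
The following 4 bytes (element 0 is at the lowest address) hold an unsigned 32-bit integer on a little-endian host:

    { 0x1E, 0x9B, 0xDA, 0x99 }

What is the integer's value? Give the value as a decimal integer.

2581240606

Little-endian stores the least-significant byte at the lowest address.
Reassemble most-significant byte first: 99 DA 9B 1E → 0x99DA9B1E.
0x99DA9B1E = 2581240606.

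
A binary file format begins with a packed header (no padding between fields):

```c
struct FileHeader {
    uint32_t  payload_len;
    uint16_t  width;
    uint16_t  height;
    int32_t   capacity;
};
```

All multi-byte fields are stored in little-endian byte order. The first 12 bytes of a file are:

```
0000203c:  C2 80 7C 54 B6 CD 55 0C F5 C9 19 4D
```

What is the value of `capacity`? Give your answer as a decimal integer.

1293535733

`capacity` follows `payload_len` (4 B), `width` (2 B), `height` (2 B), so it starts at offset 4 + 2 + 2 = 8 and occupies 4 bytes.
Bytes at offsets 8..11: F5 C9 19 4D.
Little-endian stores the least-significant byte at the lowest address.
Reassemble most-significant byte first: 4D 19 C9 F5 → 0x4D19C9F5.
0x4D19C9F5 = 1293535733.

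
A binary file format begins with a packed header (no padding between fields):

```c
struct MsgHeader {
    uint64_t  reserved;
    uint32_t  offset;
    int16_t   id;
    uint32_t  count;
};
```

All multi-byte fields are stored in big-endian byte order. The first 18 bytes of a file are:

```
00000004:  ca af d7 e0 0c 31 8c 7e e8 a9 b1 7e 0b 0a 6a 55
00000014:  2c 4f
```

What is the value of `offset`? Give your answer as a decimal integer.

3903435134

`offset` follows `reserved` (8 bytes), so it starts at byte offset 8 and occupies 4 bytes.
Bytes at offsets 8..11: E8 A9 B1 7E.
In big-endian order the high byte comes first in memory.
The bytes are already most-significant first: 0xE8A9B17E.
0xE8A9B17E = 3903435134.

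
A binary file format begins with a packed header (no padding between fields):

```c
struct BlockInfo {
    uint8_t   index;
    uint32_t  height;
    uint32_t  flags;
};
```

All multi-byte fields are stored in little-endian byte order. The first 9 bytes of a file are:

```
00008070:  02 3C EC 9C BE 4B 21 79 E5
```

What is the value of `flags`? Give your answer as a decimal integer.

`flags` follows `index` (1 B), `height` (4 B), so it starts at offset 1 + 4 = 5 and occupies 4 bytes.
Bytes at offsets 5..8: 4B 21 79 E5.
Little-endian: lowest address holds the least-significant byte.
Reassemble most-significant byte first: E5 79 21 4B → 0xE579214B.
0xE579214B = 3849920843.

3849920843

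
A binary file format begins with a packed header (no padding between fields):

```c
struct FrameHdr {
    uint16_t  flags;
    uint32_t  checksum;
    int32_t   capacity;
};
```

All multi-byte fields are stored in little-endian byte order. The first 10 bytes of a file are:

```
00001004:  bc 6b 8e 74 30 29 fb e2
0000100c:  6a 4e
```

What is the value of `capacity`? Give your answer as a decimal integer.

1315627771

`capacity` follows `flags` (2 B), `checksum` (4 B), so it starts at offset 2 + 4 = 6 and occupies 4 bytes.
Bytes at offsets 6..9: FB E2 6A 4E.
Little-endian: lowest address holds the least-significant byte.
Reassemble most-significant byte first: 4E 6A E2 FB → 0x4E6AE2FB.
0x4E6AE2FB = 1315627771.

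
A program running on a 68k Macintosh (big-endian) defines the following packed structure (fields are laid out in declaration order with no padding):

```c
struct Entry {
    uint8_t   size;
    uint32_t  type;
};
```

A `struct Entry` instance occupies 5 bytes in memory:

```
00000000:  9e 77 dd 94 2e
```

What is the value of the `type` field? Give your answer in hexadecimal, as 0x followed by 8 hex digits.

`type` follows `size` (1 byte), so it starts at byte offset 1 and occupies 4 bytes.
Bytes at offsets 1..4: 77 DD 94 2E.
In big-endian order the high byte comes first in memory.
The bytes are already most-significant first: 0x77DD942E.

0x77DD942E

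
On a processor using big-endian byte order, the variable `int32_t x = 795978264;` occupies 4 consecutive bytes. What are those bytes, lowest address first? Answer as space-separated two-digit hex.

795978264 in hexadecimal, padded to 32 bits, is 0x2F71AA18.
Split into bytes (most-significant first): 2F 71 AA 18.
Big-endian stores the most-significant byte at the lowest address.
So the memory order matches the most-significant-first order: 2F 71 AA 18.

2F 71 AA 18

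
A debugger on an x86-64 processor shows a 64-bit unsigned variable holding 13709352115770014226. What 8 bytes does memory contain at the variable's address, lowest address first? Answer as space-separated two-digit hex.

13709352115770014226 in hexadecimal, padded to 64 bits, is 0xBE41671D3138BA12.
Split into bytes (most-significant first): BE 41 67 1D 31 38 BA 12.
Little-endian: lowest address holds the least-significant byte.
So at ascending addresses the bytes are 12 BA 38 31 1D 67 41 BE.

12 BA 38 31 1D 67 41 BE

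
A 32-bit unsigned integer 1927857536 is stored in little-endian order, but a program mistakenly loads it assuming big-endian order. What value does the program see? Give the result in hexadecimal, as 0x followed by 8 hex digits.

0x80C5E872

1927857536 in 32-bit hexadecimal is 0x72E8C580.
Stored little-endian, the bytes at ascending addresses are 80 C5 E8 72.
Read back as big-endian, the last byte is least significant, giving 0x80C5E872.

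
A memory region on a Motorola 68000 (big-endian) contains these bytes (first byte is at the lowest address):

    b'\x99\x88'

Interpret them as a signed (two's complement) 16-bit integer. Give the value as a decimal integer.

-26232

In big-endian order the high byte comes first in memory.
The bytes are already most-significant first: 0x9988.
Top bit is set, so as a signed 16-bit value this is 0x9988 − 2^16 = -26232.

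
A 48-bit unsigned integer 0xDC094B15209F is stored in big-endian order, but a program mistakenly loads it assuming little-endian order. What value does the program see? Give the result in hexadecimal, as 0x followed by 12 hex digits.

Stored big-endian, the bytes at ascending addresses are DC 09 4B 15 20 9F.
Read back as little-endian, the first byte is least significant, giving 0x9F20154B09DC.

0x9F20154B09DC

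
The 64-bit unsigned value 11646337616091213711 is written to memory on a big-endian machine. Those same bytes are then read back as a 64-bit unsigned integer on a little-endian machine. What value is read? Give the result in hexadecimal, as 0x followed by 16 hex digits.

0x8FEF625D5B1AA0A1

11646337616091213711 in 64-bit hexadecimal is 0xA1A01A5B5D62EF8F.
Stored big-endian, the bytes at ascending addresses are A1 A0 1A 5B 5D 62 EF 8F.
Read back as little-endian, the first byte is least significant, giving 0x8FEF625D5B1AA0A1.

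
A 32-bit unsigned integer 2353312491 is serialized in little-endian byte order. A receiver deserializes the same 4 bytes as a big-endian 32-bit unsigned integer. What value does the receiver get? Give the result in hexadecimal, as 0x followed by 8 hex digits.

0xEBB2448C

2353312491 in 32-bit hexadecimal is 0x8C44B2EB.
Stored little-endian, the bytes at ascending addresses are EB B2 44 8C.
Read back as big-endian, the last byte is least significant, giving 0xEBB2448C.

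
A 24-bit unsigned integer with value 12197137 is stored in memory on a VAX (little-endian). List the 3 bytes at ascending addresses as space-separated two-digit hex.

12197137 in hexadecimal, padded to 24 bits, is 0xBA1D11.
Split into bytes (most-significant first): BA 1D 11.
In little-endian order the low byte comes first in memory.
So at ascending addresses the bytes are 11 1D BA.

11 1D BA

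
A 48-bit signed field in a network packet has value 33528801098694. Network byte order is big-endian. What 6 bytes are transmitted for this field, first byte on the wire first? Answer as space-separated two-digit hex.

1E 7E 88 47 7B C6

33528801098694 in hexadecimal, padded to 48 bits, is 0x1E7E88477BC6.
Split into bytes (most-significant first): 1E 7E 88 47 7B C6.
In big-endian order the high byte comes first in memory.
So the memory order matches the most-significant-first order: 1E 7E 88 47 7B C6.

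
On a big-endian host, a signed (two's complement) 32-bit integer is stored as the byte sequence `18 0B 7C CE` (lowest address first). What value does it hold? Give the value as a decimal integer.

Big-endian: lowest address holds the most-significant byte.
The bytes are already most-significant first: 0x180B7CCE.
0x180B7CCE = 403406030.

403406030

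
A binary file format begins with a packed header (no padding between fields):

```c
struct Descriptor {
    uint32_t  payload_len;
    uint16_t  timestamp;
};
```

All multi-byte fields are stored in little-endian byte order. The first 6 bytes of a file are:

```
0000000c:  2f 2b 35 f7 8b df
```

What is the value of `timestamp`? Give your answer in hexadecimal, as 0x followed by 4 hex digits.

`timestamp` follows `payload_len` (4 bytes), so it starts at byte offset 4 and occupies 2 bytes.
Bytes at offsets 4..5: 8B DF.
Little-endian stores the least-significant byte at the lowest address.
Reassemble most-significant byte first: DF 8B → 0xDF8B.

0xDF8B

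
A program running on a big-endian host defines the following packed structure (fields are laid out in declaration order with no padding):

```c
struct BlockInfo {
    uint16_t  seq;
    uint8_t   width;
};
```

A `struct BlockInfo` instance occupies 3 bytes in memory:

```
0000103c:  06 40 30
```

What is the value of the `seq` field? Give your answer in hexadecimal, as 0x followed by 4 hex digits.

`seq` is the first field, at byte offset 0, occupying 2 bytes.
Bytes at offsets 0..1: 06 40.
In big-endian order the high byte comes first in memory.
The bytes are already most-significant first: 0x0640.

0x0640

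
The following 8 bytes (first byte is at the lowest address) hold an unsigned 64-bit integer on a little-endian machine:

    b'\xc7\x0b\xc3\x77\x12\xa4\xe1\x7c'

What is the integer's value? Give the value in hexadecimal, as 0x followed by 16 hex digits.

0x7CE1A41277C30BC7

In little-endian order the low byte comes first in memory.
Reassemble most-significant byte first: 7C E1 A4 12 77 C3 0B C7 → 0x7CE1A41277C30BC7.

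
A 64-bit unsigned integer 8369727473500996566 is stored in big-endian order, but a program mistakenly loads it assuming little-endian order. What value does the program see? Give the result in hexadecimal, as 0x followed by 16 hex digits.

8369727473500996566 in 64-bit hexadecimal is 0x74273ECADCDAC3D6.
Stored big-endian, the bytes at ascending addresses are 74 27 3E CA DC DA C3 D6.
Read back as little-endian, the first byte is least significant, giving 0xD6C3DADCCA3E2774.

0xD6C3DADCCA3E2774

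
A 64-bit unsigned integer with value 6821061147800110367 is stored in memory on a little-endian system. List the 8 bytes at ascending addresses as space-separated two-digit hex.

6821061147800110367 in hexadecimal, padded to 64 bits, is 0x5EA946F971D8051F.
Split into bytes (most-significant first): 5E A9 46 F9 71 D8 05 1F.
Little-endian stores the least-significant byte at the lowest address.
So at ascending addresses the bytes are 1F 05 D8 71 F9 46 A9 5E.

1F 05 D8 71 F9 46 A9 5E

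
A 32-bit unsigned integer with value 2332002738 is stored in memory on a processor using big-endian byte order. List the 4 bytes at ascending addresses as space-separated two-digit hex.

8A FF 89 B2

2332002738 in hexadecimal, padded to 32 bits, is 0x8AFF89B2.
Split into bytes (most-significant first): 8A FF 89 B2.
In big-endian order the high byte comes first in memory.
So the memory order matches the most-significant-first order: 8A FF 89 B2.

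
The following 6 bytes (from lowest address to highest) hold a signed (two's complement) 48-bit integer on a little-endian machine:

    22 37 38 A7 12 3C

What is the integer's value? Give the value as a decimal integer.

In little-endian order the low byte comes first in memory.
Reassemble most-significant byte first: 3C 12 A7 38 37 22 → 0x3C12A7383722.
0x3C12A7383722 = 66050812557090.

66050812557090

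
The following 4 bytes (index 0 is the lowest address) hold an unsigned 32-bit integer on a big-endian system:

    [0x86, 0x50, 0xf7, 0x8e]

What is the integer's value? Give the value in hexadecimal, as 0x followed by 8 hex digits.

Big-endian stores the most-significant byte at the lowest address.
The bytes are already most-significant first: 0x8650F78E.

0x8650F78E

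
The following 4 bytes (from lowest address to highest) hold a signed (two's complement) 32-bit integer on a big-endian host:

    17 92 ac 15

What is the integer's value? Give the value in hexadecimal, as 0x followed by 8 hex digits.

In big-endian order the high byte comes first in memory.
The bytes are already most-significant first: 0x1792AC15.

0x1792AC15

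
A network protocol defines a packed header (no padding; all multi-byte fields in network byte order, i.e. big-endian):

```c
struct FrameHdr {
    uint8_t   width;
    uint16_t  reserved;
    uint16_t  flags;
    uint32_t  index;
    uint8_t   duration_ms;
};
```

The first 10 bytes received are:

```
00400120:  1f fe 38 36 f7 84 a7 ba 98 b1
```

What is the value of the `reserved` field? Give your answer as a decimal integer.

`reserved` follows `width` (1 byte), so it starts at byte offset 1 and occupies 2 bytes.
Bytes at offsets 1..2: FE 38.
Big-endian: lowest address holds the most-significant byte.
The bytes are already most-significant first: 0xFE38.
0xFE38 = 65080.

65080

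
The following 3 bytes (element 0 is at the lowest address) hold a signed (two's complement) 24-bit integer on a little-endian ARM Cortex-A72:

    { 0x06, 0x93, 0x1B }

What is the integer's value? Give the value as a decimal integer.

1807110

Little-endian stores the least-significant byte at the lowest address.
Reassemble most-significant byte first: 1B 93 06 → 0x1B9306.
0x1B9306 = 1807110.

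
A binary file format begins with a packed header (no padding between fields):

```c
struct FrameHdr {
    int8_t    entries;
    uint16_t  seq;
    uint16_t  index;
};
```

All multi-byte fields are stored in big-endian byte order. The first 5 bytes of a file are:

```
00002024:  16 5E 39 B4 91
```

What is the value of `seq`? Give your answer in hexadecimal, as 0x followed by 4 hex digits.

`seq` follows `entries` (1 byte), so it starts at byte offset 1 and occupies 2 bytes.
Bytes at offsets 1..2: 5E 39.
Big-endian: lowest address holds the most-significant byte.
The bytes are already most-significant first: 0x5E39.

0x5E39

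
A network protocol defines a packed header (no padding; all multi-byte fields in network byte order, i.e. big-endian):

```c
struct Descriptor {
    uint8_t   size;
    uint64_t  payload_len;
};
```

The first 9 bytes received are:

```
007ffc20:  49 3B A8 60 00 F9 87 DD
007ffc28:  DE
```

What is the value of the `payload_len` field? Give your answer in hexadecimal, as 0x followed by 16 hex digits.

`payload_len` follows `size` (1 byte), so it starts at byte offset 1 and occupies 8 bytes.
Bytes at offsets 1..8: 3B A8 60 00 F9 87 DD DE.
Big-endian stores the most-significant byte at the lowest address.
The bytes are already most-significant first: 0x3BA86000F987DDDE.

0x3BA86000F987DDDE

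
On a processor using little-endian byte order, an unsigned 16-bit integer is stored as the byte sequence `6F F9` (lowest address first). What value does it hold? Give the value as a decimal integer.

Little-endian: lowest address holds the least-significant byte.
Reassemble most-significant byte first: F9 6F → 0xF96F.
0xF96F = 63855.

63855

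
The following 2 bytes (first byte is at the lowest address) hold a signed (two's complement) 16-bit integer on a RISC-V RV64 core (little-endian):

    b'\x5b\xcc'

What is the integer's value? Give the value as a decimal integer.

-13221

Little-endian stores the least-significant byte at the lowest address.
Reassemble most-significant byte first: CC 5B → 0xCC5B.
Top bit is set, so as a signed 16-bit value this is 0xCC5B − 2^16 = -13221.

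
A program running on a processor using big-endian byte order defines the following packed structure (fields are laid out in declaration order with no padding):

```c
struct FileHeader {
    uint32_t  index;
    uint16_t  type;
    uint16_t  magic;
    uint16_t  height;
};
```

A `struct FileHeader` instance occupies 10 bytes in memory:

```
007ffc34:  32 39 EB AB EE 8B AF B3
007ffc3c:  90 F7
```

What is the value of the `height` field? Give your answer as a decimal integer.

37111

`height` follows `index` (4 B), `type` (2 B), `magic` (2 B), so it starts at offset 4 + 2 + 2 = 8 and occupies 2 bytes.
Bytes at offsets 8..9: 90 F7.
Big-endian stores the most-significant byte at the lowest address.
The bytes are already most-significant first: 0x90F7.
0x90F7 = 37111.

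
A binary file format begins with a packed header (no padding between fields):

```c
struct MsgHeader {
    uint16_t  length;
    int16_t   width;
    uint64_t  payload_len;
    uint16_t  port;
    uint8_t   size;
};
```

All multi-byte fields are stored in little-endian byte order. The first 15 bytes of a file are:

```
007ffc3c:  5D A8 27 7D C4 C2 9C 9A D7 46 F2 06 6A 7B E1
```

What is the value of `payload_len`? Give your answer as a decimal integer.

`payload_len` follows `length` (2 B), `width` (2 B), so it starts at offset 2 + 2 = 4 and occupies 8 bytes.
Bytes at offsets 4..11: C4 C2 9C 9A D7 46 F2 06.
Little-endian: lowest address holds the least-significant byte.
Reassemble most-significant byte first: 06 F2 46 D7 9A 9C C2 C4 → 0x06F246D79A9CC2C4.
0x06F246D79A9CC2C4 = 500540400417424068.

500540400417424068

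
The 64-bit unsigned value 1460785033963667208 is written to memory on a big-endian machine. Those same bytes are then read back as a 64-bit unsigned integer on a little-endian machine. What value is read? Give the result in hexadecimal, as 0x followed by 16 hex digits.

0x087F9CB23FC04514

1460785033963667208 in 64-bit hexadecimal is 0x1445C03FB29C7F08.
Stored big-endian, the bytes at ascending addresses are 14 45 C0 3F B2 9C 7F 08.
Read back as little-endian, the first byte is least significant, giving 0x087F9CB23FC04514.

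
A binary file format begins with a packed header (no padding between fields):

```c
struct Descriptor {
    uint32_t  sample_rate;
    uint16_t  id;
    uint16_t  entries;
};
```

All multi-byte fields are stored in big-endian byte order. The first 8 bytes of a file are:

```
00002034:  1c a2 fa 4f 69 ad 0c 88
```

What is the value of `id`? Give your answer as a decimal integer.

`id` follows `sample_rate` (4 bytes), so it starts at byte offset 4 and occupies 2 bytes.
Bytes at offsets 4..5: 69 AD.
Big-endian: lowest address holds the most-significant byte.
The bytes are already most-significant first: 0x69AD.
0x69AD = 27053.

27053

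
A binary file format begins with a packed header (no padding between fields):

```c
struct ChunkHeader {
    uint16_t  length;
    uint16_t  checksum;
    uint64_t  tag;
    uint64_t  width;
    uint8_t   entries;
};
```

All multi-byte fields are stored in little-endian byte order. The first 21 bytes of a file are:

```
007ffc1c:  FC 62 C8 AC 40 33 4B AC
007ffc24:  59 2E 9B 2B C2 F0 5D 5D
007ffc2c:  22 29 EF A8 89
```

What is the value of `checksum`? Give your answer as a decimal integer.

`checksum` follows `length` (2 bytes), so it starts at byte offset 2 and occupies 2 bytes.
Bytes at offsets 2..3: C8 AC.
Little-endian stores the least-significant byte at the lowest address.
Reassemble most-significant byte first: AC C8 → 0xACC8.
0xACC8 = 44232.

44232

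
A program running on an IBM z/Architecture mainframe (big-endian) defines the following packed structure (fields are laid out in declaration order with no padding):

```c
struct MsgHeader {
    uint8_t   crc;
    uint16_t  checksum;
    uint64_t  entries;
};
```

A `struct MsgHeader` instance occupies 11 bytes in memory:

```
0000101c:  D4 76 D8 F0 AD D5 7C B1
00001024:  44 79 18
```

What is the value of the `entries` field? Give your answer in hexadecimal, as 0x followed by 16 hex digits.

0xF0ADD57CB1447918

`entries` follows `crc` (1 B), `checksum` (2 B), so it starts at offset 1 + 2 = 3 and occupies 8 bytes.
Bytes at offsets 3..10: F0 AD D5 7C B1 44 79 18.
Big-endian: lowest address holds the most-significant byte.
The bytes are already most-significant first: 0xF0ADD57CB1447918.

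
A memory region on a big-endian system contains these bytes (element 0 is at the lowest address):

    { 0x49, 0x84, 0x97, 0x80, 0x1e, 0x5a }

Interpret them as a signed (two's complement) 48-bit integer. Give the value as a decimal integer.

In big-endian order the high byte comes first in memory.
The bytes are already most-significant first: 0x498497801E5A.
0x498497801E5A = 80833826266714.

80833826266714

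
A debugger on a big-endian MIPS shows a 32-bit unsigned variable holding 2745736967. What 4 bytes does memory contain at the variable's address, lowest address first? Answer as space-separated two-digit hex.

A3 A8 9F 07

2745736967 in hexadecimal, padded to 32 bits, is 0xA3A89F07.
Split into bytes (most-significant first): A3 A8 9F 07.
Big-endian: lowest address holds the most-significant byte.
So the memory order matches the most-significant-first order: A3 A8 9F 07.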